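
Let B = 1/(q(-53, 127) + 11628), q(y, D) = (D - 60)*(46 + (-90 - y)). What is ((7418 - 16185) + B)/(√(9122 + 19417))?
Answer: -107229176*√3171/116353503 ≈ -51.896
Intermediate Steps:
q(y, D) = (-60 + D)*(-44 - y)
B = 1/12231 (B = 1/((2640 - 44*127 + 60*(-53) - 1*127*(-53)) + 11628) = 1/((2640 - 5588 - 3180 + 6731) + 11628) = 1/(603 + 11628) = 1/12231 ≈ 8.1759e-5)
((7418 - 16185) + B)/(√(9122 + 19417)) = ((7418 - 16185) + 1/12231)/(√(9122 + 19417)) = (-8767 + 1/12231)/(√28539) = -107229176*√3171/9513/12231 = -107229176*√3171/116353503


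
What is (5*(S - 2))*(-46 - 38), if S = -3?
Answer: 2100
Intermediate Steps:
(5*(S - 2))*(-46 - 38) = (5*(-3 - 2))*(-46 - 38) = (5*(-5))*(-84) = -25*(-84) = 2100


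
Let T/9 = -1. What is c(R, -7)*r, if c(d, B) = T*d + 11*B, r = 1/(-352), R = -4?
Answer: 41/352 ≈ 0.11648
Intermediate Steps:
T = -9 (T = 9*(-1) = -9)
r = -1/352 ≈ -0.0028409
c(d, B) = -9*d + 11*B
c(R, -7)*r = (-9*(-4) + 11*(-7))*(-1/352) = (36 - 77)*(-1/352) = -41*(-1/352) = 41/352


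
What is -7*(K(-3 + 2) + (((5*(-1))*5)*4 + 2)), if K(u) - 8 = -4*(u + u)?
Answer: 574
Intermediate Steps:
K(u) = 8 - 8*u (K(u) = 8 - 4*(u + u) = 8 - 8*u)
-7*(K(-3 + 2) + (((5*(-1))*5)*4 + 2)) = -7*((8 - 8*(-3 + 2)) + (((5*(-1))*5)*4 + 2)) = -7*((8 - 8*(-1)) + (-5*5*4 + 2)) = -7*((8 + 8) + (-25*4 + 2)) = -7*(16 + (-100 + 2)) = -7*(16 - 98) = -7*(-82) = 574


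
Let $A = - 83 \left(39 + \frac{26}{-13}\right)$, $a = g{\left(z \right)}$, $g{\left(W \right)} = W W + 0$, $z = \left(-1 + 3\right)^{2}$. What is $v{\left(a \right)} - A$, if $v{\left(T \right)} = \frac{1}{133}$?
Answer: $\frac{408444}{133} \approx 3071.0$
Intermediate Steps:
$z = 4$ ($z = 2^{2} = 4$)
$g{\left(W \right)} = W^{2}$ ($g{\left(W \right)} = W^{2} + 0 = W^{2}$)
$a = 16$ ($a = 4^{2} = 16$)
$A = -3071$ ($A = - 83 \left(39 + 26 \left(- \frac{1}{13}\right)\right) = - 83 \left(39 - 2\right) = \left(-83\right) 37 = -3071$)
$v{\left(T \right)} = \frac{1}{133}$
$v{\left(a \right)} - A = \frac{1}{133} - -3071 = \frac{1}{133} + 3071 = \frac{408444}{133}$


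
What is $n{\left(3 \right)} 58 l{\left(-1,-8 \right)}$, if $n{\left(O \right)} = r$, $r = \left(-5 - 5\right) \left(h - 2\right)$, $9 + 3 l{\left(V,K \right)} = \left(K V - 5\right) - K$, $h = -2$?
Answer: $\frac{4640}{3} \approx 1546.7$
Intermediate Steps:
$l{\left(V,K \right)} = - \frac{14}{3} - \frac{K}{3} + \frac{K V}{3}$ ($l{\left(V,K \right)} = -3 + \frac{\left(K V - 5\right) - K}{3} = -3 + \frac{\left(-5 + K V\right) - K}{3} = -3 + \frac{-5 - K + K V}{3} = -3 - \left(\frac{5}{3} + \frac{K}{3} - \frac{K V}{3}\right) = - \frac{14}{3} - \frac{K}{3} + \frac{K V}{3}$)
$r = 40$ ($r = \left(-5 - 5\right) \left(-2 - 2\right) = \left(-10\right) \left(-4\right) = 40$)
$n{\left(O \right)} = 40$
$n{\left(3 \right)} 58 l{\left(-1,-8 \right)} = 40 \cdot 58 \left(- \frac{14}{3} - - \frac{8}{3} + \frac{1}{3} \left(-8\right) \left(-1\right)\right) = 2320 \left(- \frac{14}{3} + \frac{8}{3} + \frac{8}{3}\right) = 2320 \cdot \frac{2}{3} = \frac{4640}{3}$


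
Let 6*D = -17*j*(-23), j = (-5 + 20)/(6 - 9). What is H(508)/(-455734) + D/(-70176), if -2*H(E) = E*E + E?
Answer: 1627282529/5643809856 ≈ 0.28833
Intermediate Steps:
H(E) = -E/2 - E**2/2 (H(E) = -(E*E + E)/2 = -(E**2 + E)/2 = -(E + E**2)/2 = -E/2 - E**2/2)
j = -5 (j = 15/(-3) = 15*(-1/3) = -5)
D = -1955/6 (D = (-17*(-5)*(-23))/6 = (85*(-23))/6 = (1/6)*(-1955) = -1955/6 ≈ -325.83)
H(508)/(-455734) + D/(-70176) = -1/2*508*(1 + 508)/(-455734) - 1955/6/(-70176) = -1/2*508*509*(-1/455734) - 1955/6*(-1/70176) = -129286*(-1/455734) + 115/24768 = 64643/227867 + 115/24768 = 1627282529/5643809856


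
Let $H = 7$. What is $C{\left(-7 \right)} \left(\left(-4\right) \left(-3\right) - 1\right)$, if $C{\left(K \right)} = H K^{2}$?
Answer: $3773$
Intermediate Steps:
$C{\left(K \right)} = 7 K^{2}$
$C{\left(-7 \right)} \left(\left(-4\right) \left(-3\right) - 1\right) = 7 \left(-7\right)^{2} \left(\left(-4\right) \left(-3\right) - 1\right) = 7 \cdot 49 \left(12 - 1\right) = 343 \cdot 11 = 3773$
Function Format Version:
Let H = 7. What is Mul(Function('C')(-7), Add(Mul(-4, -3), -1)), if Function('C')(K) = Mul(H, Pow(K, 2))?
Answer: 3773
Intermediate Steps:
Function('C')(K) = Mul(7, Pow(K, 2))
Mul(Function('C')(-7), Add(Mul(-4, -3), -1)) = Mul(Mul(7, Pow(-7, 2)), Add(Mul(-4, -3), -1)) = Mul(Mul(7, 49), Add(12, -1)) = Mul(343, 11) = 3773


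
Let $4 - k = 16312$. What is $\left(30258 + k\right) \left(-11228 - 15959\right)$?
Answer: $-379258650$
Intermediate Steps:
$k = -16308$ ($k = 4 - 16312 = -16308$)
$\left(30258 + k\right) \left(-11228 - 15959\right) = \left(30258 - 16308\right) \left(-11228 - 15959\right) = 13950 \left(-27187\right) = -379258650$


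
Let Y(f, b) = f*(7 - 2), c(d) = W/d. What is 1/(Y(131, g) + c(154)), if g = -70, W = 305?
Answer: 154/101175 ≈ 0.0015221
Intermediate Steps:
c(d) = 305/d
Y(f, b) = 5*f (Y(f, b) = f*5 = 5*f)
1/(Y(131, g) + c(154)) = 1/(5*131 + 305/154) = 1/(655 + 305*(1/154)) = 1/(655 + 305/154) = 1/(101175/154) = 154/101175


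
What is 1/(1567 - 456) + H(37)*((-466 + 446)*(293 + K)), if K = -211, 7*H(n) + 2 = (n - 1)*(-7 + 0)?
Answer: 462798167/7777 ≈ 59509.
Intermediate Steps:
H(n) = 5/7 - n (H(n) = -2/7 + ((n - 1)*(-7 + 0))/7 = -2/7 + ((-1 + n)*(-7))/7 = -2/7 + (7 - 7*n)/7 = -2/7 + (1 - n) = 5/7 - n)
1/(1567 - 456) + H(37)*((-466 + 446)*(293 + K)) = 1/(1567 - 456) + (5/7 - 1*37)*((-466 + 446)*(293 - 211)) = 1/1111 + (5/7 - 37)*(-20*82) = 1/1111 - 254/7*(-1640) = 1/1111 + 416560/7 = 462798167/7777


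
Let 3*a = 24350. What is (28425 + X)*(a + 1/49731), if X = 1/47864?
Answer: 549179563567474151/2380324584 ≈ 2.3072e+8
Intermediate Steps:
a = 24350/3 (a = (⅓)*24350 = 24350/3 ≈ 8116.7)
X = 1/47864 ≈ 2.0893e-5
(28425 + X)*(a + 1/49731) = (28425 + 1/47864)*(24350/3 + 1/49731) = 1360534201*(24350/3 + 1/49731)/47864 = (1360534201/47864)*(403649951/49731) = 549179563567474151/2380324584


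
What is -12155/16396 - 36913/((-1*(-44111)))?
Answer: -1141394753/723243956 ≈ -1.5782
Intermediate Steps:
-12155/16396 - 36913/((-1*(-44111))) = -12155*1/16396 - 36913/44111 = -12155/16396 - 36913*1/44111 = -12155/16396 - 36913/44111 = -1141394753/723243956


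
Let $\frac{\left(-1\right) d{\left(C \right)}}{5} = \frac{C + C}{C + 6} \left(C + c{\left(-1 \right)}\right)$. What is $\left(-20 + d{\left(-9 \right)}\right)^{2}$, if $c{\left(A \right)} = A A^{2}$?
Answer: $78400$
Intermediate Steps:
$c{\left(A \right)} = A^{3}$
$d{\left(C \right)} = - \frac{10 C \left(-1 + C\right)}{6 + C}$ ($d{\left(C \right)} = - 5 \frac{C + C}{C + 6} \left(C + \left(-1\right)^{3}\right) = - 5 \frac{2 C}{6 + C} \left(C - 1\right) = - 5 \frac{2 C}{6 + C} \left(-1 + C\right) = - 5 \frac{2 C \left(-1 + C\right)}{6 + C} = - \frac{10 C \left(-1 + C\right)}{6 + C}$)
$\left(-20 + d{\left(-9 \right)}\right)^{2} = \left(-20 + 10 \left(-9\right) \frac{1}{6 - 9} \left(1 - -9\right)\right)^{2} = \left(-20 + 10 \left(-9\right) \frac{1}{-3} \left(1 + 9\right)\right)^{2} = \left(-20 + 10 \left(-9\right) \left(- \frac{1}{3}\right) 10\right)^{2} = \left(-20 + 300\right)^{2} = 280^{2} = 78400$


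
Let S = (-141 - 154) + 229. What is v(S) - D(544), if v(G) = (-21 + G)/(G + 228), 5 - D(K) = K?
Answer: 29077/54 ≈ 538.46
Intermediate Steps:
D(K) = 5 - K
S = -66 (S = -295 + 229 = -66)
v(G) = (-21 + G)/(228 + G)
v(S) - D(544) = (-21 - 66)/(228 - 66) - (5 - 1*544) = -87/162 - (5 - 544) = (1/162)*(-87) - 1*(-539) = -29/54 + 539 = 29077/54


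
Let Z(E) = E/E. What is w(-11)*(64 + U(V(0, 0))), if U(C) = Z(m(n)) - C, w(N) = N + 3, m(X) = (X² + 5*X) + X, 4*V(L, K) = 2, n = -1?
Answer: -516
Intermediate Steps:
V(L, K) = ½ (V(L, K) = (¼)*2 = ½)
m(X) = X² + 6*X
Z(E) = 1
w(N) = 3 + N
U(C) = 1 - C
w(-11)*(64 + U(V(0, 0))) = (3 - 11)*(64 + (1 - 1*½)) = -8*(64 + (1 - ½)) = -8*(64 + ½) = -8*129/2 = -516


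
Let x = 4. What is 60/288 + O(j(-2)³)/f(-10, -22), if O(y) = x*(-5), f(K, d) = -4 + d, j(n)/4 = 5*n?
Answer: 305/312 ≈ 0.97756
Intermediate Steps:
j(n) = 20*n (j(n) = 4*(5*n) = 20*n)
O(y) = -20 (O(y) = 4*(-5) = -20)
60/288 + O(j(-2)³)/f(-10, -22) = 60/288 - 20/(-4 - 22) = 60*(1/288) - 20/(-26) = 5/24 - 20*(-1/26) = 5/24 + 10/13 = 305/312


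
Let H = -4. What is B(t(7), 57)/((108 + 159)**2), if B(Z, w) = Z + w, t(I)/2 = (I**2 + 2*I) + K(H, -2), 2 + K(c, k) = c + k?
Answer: 167/71289 ≈ 0.0023426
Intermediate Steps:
K(c, k) = -2 + c + k (K(c, k) = -2 + (c + k) = -2 + c + k)
t(I) = -16 + 2*I**2 + 4*I (t(I) = 2*((I**2 + 2*I) + (-2 - 4 - 2)) = 2*((I**2 + 2*I) - 8) = 2*(-8 + I**2 + 2*I) = -16 + 2*I**2 + 4*I)
B(t(7), 57)/((108 + 159)**2) = ((-16 + 2*7**2 + 4*7) + 57)/((108 + 159)**2) = ((-16 + 2*49 + 28) + 57)/(267**2) = ((-16 + 98 + 28) + 57)/71289 = (110 + 57)*(1/71289) = 167*(1/71289) = 167/71289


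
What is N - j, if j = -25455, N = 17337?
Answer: 42792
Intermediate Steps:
N - j = 17337 - 1*(-25455) = 17337 + 25455 = 42792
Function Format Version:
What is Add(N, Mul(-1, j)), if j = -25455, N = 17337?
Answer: 42792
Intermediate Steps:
Add(N, Mul(-1, j)) = Add(17337, Mul(-1, -25455)) = Add(17337, 25455) = 42792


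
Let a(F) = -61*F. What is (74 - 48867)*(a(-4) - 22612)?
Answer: 1091401824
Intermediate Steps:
a(F) = -61*F
(74 - 48867)*(a(-4) - 22612) = (74 - 48867)*(-61*(-4) - 22612) = -48793*(244 - 22612) = -48793*(-22368) = 1091401824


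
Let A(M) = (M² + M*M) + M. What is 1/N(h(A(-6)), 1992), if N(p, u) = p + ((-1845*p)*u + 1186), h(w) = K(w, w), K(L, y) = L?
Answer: -1/242564588 ≈ -4.1226e-9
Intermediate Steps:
A(M) = M + 2*M² (A(M) = (M² + M²) + M = 2*M² + M = M + 2*M²)
h(w) = w
N(p, u) = 1186 + p - 1845*p*u (N(p, u) = p + (-1845*p*u + 1186) = p + (1186 - 1845*p*u) = 1186 + p - 1845*p*u)
1/N(h(A(-6)), 1992) = 1/(1186 - 6*(1 + 2*(-6)) - 1845*(-6*(1 + 2*(-6)))*1992) = 1/(1186 - 6*(1 - 12) - 1845*(-6*(1 - 12))*1992) = 1/(1186 - 6*(-11) - 1845*(-6*(-11))*1992) = 1/(1186 + 66 - 1845*66*1992) = 1/(1186 + 66 - 242565840) = 1/(-242564588) = -1/242564588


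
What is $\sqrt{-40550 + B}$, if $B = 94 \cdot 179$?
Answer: $6 i \sqrt{659} \approx 154.03 i$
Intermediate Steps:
$B = 16826$
$\sqrt{-40550 + B} = \sqrt{-40550 + 16826} = \sqrt{-23724} = 6 i \sqrt{659}$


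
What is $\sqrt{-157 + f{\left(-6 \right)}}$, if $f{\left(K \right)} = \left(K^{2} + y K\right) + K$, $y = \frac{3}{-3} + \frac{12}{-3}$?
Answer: $i \sqrt{97} \approx 9.8489 i$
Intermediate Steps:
$y = -5$ ($y = 3 \left(- \frac{1}{3}\right) + 12 \left(- \frac{1}{3}\right) = -1 - 4 = -5$)
$f{\left(K \right)} = K^{2} - 4 K$ ($f{\left(K \right)} = \left(K^{2} - 5 K\right) + K = K^{2} - 4 K$)
$\sqrt{-157 + f{\left(-6 \right)}} = \sqrt{-157 - 6 \left(-4 - 6\right)} = \sqrt{-157 - -60} = \sqrt{-157 + 60} = \sqrt{-97} = i \sqrt{97}$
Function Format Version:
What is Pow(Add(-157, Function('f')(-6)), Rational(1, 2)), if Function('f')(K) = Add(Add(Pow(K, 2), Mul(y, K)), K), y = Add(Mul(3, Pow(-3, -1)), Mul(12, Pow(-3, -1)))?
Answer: Mul(I, Pow(97, Rational(1, 2))) ≈ Mul(9.8489, I)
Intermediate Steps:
y = -5 (y = Add(Mul(3, Rational(-1, 3)), Mul(12, Rational(-1, 3))) = Add(-1, -4) = -5)
Function('f')(K) = Add(Pow(K, 2), Mul(-4, K)) (Function('f')(K) = Add(Add(Pow(K, 2), Mul(-5, K)), K) = Add(Pow(K, 2), Mul(-4, K)))
Pow(Add(-157, Function('f')(-6)), Rational(1, 2)) = Pow(Add(-157, Mul(-6, Add(-4, -6))), Rational(1, 2)) = Pow(Add(-157, Mul(-6, -10)), Rational(1, 2)) = Pow(Add(-157, 60), Rational(1, 2)) = Pow(-97, Rational(1, 2)) = Mul(I, Pow(97, Rational(1, 2)))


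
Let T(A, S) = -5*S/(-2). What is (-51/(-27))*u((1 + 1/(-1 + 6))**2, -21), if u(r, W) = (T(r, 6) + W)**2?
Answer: 68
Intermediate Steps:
T(A, S) = 5*S/2 (T(A, S) = -5*S*(-1/2) = 5*S/2)
u(r, W) = (15 + W)**2 (u(r, W) = ((5/2)*6 + W)**2 = (15 + W)**2)
(-51/(-27))*u((1 + 1/(-1 + 6))**2, -21) = (-51/(-27))*(15 - 21)**2 = -51*(-1/27)*(-6)**2 = (17/9)*36 = 68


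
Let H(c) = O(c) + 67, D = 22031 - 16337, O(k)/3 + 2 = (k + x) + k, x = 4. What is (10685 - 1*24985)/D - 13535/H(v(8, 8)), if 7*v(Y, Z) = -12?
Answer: -20990605/96141 ≈ -218.33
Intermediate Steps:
v(Y, Z) = -12/7 (v(Y, Z) = (⅐)*(-12) = -12/7)
O(k) = 6 + 6*k (O(k) = -6 + 3*((k + 4) + k) = -6 + 3*((4 + k) + k) = -6 + 3*(4 + 2*k) = -6 + (12 + 6*k) = 6 + 6*k)
D = 5694
H(c) = 73 + 6*c (H(c) = (6 + 6*c) + 67 = 73 + 6*c)
(10685 - 1*24985)/D - 13535/H(v(8, 8)) = (10685 - 1*24985)/5694 - 13535/(73 + 6*(-12/7)) = (10685 - 24985)*(1/5694) - 13535/(73 - 72/7) = -14300*1/5694 - 13535/439/7 = -550/219 - 13535*7/439 = -550/219 - 94745/439 = -20990605/96141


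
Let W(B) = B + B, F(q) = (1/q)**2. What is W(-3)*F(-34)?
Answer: -3/578 ≈ -0.0051903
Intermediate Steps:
F(q) = q**(-2)
W(B) = 2*B
W(-3)*F(-34) = (2*(-3))/(-34)**2 = -6*1/1156 = -3/578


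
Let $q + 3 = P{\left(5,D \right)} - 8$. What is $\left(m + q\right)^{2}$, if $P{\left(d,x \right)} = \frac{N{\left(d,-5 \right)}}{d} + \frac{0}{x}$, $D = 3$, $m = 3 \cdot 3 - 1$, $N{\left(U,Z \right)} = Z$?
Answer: $16$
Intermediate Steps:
$m = 8$ ($m = 9 - 1 = 8$)
$P{\left(d,x \right)} = - \frac{5}{d}$ ($P{\left(d,x \right)} = - \frac{5}{d} + \frac{0}{x} = - \frac{5}{d} + 0 = - \frac{5}{d}$)
$q = -12$ ($q = -3 - \left(8 + \frac{5}{5}\right) = -3 - 9 = -12$)
$\left(m + q\right)^{2} = \left(8 - 12\right)^{2} = \left(-4\right)^{2} = 16$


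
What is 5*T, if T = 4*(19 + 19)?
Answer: 760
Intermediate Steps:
T = 152 (T = 4*38 = 152)
5*T = 5*152 = 760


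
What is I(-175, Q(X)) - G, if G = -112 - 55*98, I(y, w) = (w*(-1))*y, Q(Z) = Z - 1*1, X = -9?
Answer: 3752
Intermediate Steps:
Q(Z) = -1 + Z (Q(Z) = Z - 1 = -1 + Z)
I(y, w) = -w*y (I(y, w) = (-w)*y = -w*y)
G = -5502 (G = -112 - 5390 = -5502)
I(-175, Q(X)) - G = -1*(-1 - 9)*(-175) - 1*(-5502) = -1*(-10)*(-175) + 5502 = -1750 + 5502 = 3752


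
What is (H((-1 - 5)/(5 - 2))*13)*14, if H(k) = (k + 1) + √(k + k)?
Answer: -182 + 364*I ≈ -182.0 + 364.0*I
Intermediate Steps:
H(k) = 1 + k + √2*√k (H(k) = (1 + k) + √(2*k) = (1 + k) + √2*√k = 1 + k + √2*√k)
(H((-1 - 5)/(5 - 2))*13)*14 = ((1 + (-1 - 5)/(5 - 2) + √2*√((-1 - 5)/(5 - 2)))*13)*14 = ((1 - 6/3 + √2*√(-6/3))*13)*14 = ((1 - 6*⅓ + √2*√(-6*⅓))*13)*14 = ((1 - 2 + √2*√(-2))*13)*14 = ((1 - 2 + √2*(I*√2))*13)*14 = ((1 - 2 + 2*I)*13)*14 = ((-1 + 2*I)*13)*14 = (-13 + 26*I)*14 = -182 + 364*I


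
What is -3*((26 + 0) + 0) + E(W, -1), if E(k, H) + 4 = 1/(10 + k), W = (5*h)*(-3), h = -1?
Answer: -2049/25 ≈ -81.960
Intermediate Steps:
W = 15 (W = (5*(-1))*(-3) = -5*(-3) = 15)
E(k, H) = -4 + 1/(10 + k)
-3*((26 + 0) + 0) + E(W, -1) = -3*((26 + 0) + 0) + (-39 - 4*15)/(10 + 15) = -3*(26 + 0) + (-39 - 60)/25 = -3*26 + (1/25)*(-99) = -78 - 99/25 = -2049/25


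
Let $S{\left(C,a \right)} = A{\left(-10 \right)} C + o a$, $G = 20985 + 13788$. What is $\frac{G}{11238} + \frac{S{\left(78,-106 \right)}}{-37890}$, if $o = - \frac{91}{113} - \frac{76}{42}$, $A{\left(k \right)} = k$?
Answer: $\frac{104665099993}{33681398562} \approx 3.1075$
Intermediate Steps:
$G = 34773$
$o = - \frac{6205}{2373}$ ($o = \left(-91\right) \frac{1}{113} - \frac{38}{21} = - \frac{91}{113} - \frac{38}{21} = - \frac{6205}{2373} \approx -2.6148$)
$S{\left(C,a \right)} = - 10 C - \frac{6205 a}{2373}$
$\frac{G}{11238} + \frac{S{\left(78,-106 \right)}}{-37890} = \frac{34773}{11238} + \frac{\left(-10\right) 78 - - \frac{657730}{2373}}{-37890} = 34773 \cdot \frac{1}{11238} + \left(-780 + \frac{657730}{2373}\right) \left(- \frac{1}{37890}\right) = \frac{11591}{3746} - - \frac{119321}{8991297} = \frac{11591}{3746} + \frac{119321}{8991297} = \frac{104665099993}{33681398562}$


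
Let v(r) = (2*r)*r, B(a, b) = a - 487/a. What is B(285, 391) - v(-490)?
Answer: -136776262/285 ≈ -4.7992e+5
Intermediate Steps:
v(r) = 2*r²
B(285, 391) - v(-490) = (285 - 487/285) - 2*(-490)² = (285 - 487*1/285) - 2*240100 = (285 - 487/285) - 1*480200 = 80738/285 - 480200 = -136776262/285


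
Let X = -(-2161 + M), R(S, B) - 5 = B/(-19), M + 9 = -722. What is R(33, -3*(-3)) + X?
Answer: 55034/19 ≈ 2896.5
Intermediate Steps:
M = -731 (M = -9 - 722 = -731)
R(S, B) = 5 - B/19 (R(S, B) = 5 + B/(-19) = 5 + B*(-1/19) = 5 - B/19)
X = 2892 (X = -(-2161 - 731) = -1*(-2892) = 2892)
R(33, -3*(-3)) + X = (5 - (-3)*(-3)/19) + 2892 = (5 - 1/19*9) + 2892 = (5 - 9/19) + 2892 = 86/19 + 2892 = 55034/19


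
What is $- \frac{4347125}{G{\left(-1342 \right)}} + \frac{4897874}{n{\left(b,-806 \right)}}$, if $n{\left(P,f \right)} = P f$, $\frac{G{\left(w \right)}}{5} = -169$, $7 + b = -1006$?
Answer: $\frac{27334389456}{5307107} \approx 5150.5$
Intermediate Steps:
$b = -1013$ ($b = -7 - 1006 = -1013$)
$G{\left(w \right)} = -845$ ($G{\left(w \right)} = 5 \left(-169\right) = -845$)
$- \frac{4347125}{G{\left(-1342 \right)}} + \frac{4897874}{n{\left(b,-806 \right)}} = - \frac{4347125}{-845} + \frac{4897874}{\left(-1013\right) \left(-806\right)} = \left(-4347125\right) \left(- \frac{1}{845}\right) + \frac{4897874}{816478} = \frac{869425}{169} + 4897874 \cdot \frac{1}{816478} = \frac{869425}{169} + \frac{2448937}{408239} = \frac{27334389456}{5307107}$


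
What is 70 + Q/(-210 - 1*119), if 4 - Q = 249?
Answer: 3325/47 ≈ 70.745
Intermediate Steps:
Q = -245 (Q = 4 - 1*249 = 4 - 249 = -245)
70 + Q/(-210 - 1*119) = 70 - 245/(-210 - 1*119) = 70 - 245/(-210 - 119) = 70 - 245/(-329) = 70 - 245*(-1/329) = 70 + 35/47 = 3325/47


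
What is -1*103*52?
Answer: -5356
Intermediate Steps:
-1*103*52 = -103*52 = -5356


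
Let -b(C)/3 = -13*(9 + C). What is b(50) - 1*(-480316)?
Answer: 482617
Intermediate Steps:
b(C) = 351 + 39*C (b(C) = -(-39)*(9 + C) = -3*(-117 - 13*C) = 351 + 39*C)
b(50) - 1*(-480316) = (351 + 39*50) - 1*(-480316) = (351 + 1950) + 480316 = 2301 + 480316 = 482617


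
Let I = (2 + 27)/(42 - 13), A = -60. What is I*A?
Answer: -60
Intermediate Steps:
I = 1 (I = 29/29 = 29*(1/29) = 1)
I*A = 1*(-60) = -60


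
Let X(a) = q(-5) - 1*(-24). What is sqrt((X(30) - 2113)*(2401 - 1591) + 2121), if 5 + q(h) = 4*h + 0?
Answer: I*sqrt(1710219) ≈ 1307.8*I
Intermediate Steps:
q(h) = -5 + 4*h (q(h) = -5 + (4*h + 0) = -5 + 4*h)
X(a) = -1 (X(a) = (-5 + 4*(-5)) - 1*(-24) = (-5 - 20) + 24 = -25 + 24 = -1)
sqrt((X(30) - 2113)*(2401 - 1591) + 2121) = sqrt((-1 - 2113)*(2401 - 1591) + 2121) = sqrt(-2114*810 + 2121) = sqrt(-1712340 + 2121) = sqrt(-1710219) = I*sqrt(1710219)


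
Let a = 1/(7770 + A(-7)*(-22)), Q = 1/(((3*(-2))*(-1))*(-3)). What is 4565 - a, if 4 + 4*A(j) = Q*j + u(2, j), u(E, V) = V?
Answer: 1286512829/281821 ≈ 4565.0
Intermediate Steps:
Q = -1/18 (Q = 1/(-6*(-1)*(-3)) = 1/(6*(-3)) = 1/(-18) = -1/18 ≈ -0.055556)
A(j) = -1 + 17*j/72 (A(j) = -1 + (-j/18 + j)/4 = -1 + (17*j/18)/4 = -1 + 17*j/72)
a = 36/281821 (a = 1/(7770 + (-1 + (17/72)*(-7))*(-22)) = 1/(7770 + (-1 - 119/72)*(-22)) = 1/(7770 - 191/72*(-22)) = 1/(7770 + 2101/36) = 1/(281821/36) = 36/281821 ≈ 0.00012774)
4565 - a = 4565 - 1*36/281821 = 4565 - 36/281821 = 1286512829/281821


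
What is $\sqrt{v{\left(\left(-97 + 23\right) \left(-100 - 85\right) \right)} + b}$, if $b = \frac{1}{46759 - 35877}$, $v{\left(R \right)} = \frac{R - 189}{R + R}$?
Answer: $\frac{\sqrt{1998822926355}}{2013170} \approx 0.70227$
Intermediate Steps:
$v{\left(R \right)} = \frac{-189 + R}{2 R}$
$b = \frac{1}{10882}$ ($b = \frac{1}{46759 - 35877} = \frac{1}{10882} \approx 9.1895 \cdot 10^{-5}$)
$\sqrt{v{\left(\left(-97 + 23\right) \left(-100 - 85\right) \right)} + b} = \sqrt{\frac{-189 + \left(-97 + 23\right) \left(-100 - 85\right)}{2 \left(-97 + 23\right) \left(-100 - 85\right)} + \frac{1}{10882}} = \sqrt{\frac{-189 - -13690}{2 \left(\left(-74\right) \left(-185\right)\right)} + \frac{1}{10882}} = \sqrt{\frac{-189 + 13690}{2 \cdot 13690} + \frac{1}{10882}} = \sqrt{\frac{1}{2} \cdot \frac{1}{13690} \cdot 13501 + \frac{1}{10882}} = \sqrt{\frac{13501}{27380} + \frac{1}{10882}} = \sqrt{\frac{73472631}{148974580}} = \frac{\sqrt{1998822926355}}{2013170}$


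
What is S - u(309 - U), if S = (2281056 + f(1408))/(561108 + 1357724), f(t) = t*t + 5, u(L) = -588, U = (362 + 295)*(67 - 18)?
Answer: 1132536741/1918832 ≈ 590.22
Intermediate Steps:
U = 32193 (U = 657*49 = 32193)
f(t) = 5 + t**2 (f(t) = t**2 + 5 = 5 + t**2)
S = 4263525/1918832 (S = (2281056 + (5 + 1408**2))/(561108 + 1357724) = (2281056 + (5 + 1982464))/1918832 = (2281056 + 1982469)*(1/1918832) = 4263525*(1/1918832) = 4263525/1918832 ≈ 2.2219)
S - u(309 - U) = 4263525/1918832 - 1*(-588) = 4263525/1918832 + 588 = 1132536741/1918832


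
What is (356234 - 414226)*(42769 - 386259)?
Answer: 19919672080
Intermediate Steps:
(356234 - 414226)*(42769 - 386259) = -57992*(-343490) = 19919672080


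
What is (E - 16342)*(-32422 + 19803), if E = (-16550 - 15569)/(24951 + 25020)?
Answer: 10305409838419/49971 ≈ 2.0623e+8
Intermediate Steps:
E = -32119/49971 ≈ -0.64275
(E - 16342)*(-32422 + 19803) = (-32119/49971 - 16342)*(-32422 + 19803) = -816658201/49971*(-12619) = 10305409838419/49971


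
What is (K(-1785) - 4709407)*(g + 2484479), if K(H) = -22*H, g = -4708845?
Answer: 10388093958142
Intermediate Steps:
(K(-1785) - 4709407)*(g + 2484479) = (-22*(-1785) - 4709407)*(-4708845 + 2484479) = (39270 - 4709407)*(-2224366) = -4670137*(-2224366) = 10388093958142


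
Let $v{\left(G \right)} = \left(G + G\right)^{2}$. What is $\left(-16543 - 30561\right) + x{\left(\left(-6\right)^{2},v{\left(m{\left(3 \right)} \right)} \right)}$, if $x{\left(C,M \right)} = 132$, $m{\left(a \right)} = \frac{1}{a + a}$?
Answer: $-46972$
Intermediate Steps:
$m{\left(a \right)} = \frac{1}{2 a}$
$v{\left(G \right)} = 4 G^{2}$ ($v{\left(G \right)} = \left(2 G\right)^{2} = 4 G^{2}$)
$\left(-16543 - 30561\right) + x{\left(\left(-6\right)^{2},v{\left(m{\left(3 \right)} \right)} \right)} = \left(-16543 - 30561\right) + 132 = -47104 + 132 = -46972$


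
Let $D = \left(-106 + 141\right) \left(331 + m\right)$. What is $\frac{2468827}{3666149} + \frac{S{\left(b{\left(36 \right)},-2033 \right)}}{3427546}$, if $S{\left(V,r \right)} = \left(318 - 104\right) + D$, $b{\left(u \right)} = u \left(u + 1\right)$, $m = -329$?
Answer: $\frac{4231529647429}{6282947170177} \approx 0.67349$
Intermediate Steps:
$b{\left(u \right)} = u \left(1 + u\right)$
$D = 70$ ($D = \left(-106 + 141\right) \left(331 - 329\right) = 35 \cdot 2 = 70$)
$S{\left(V,r \right)} = 284$ ($S{\left(V,r \right)} = \left(318 - 104\right) + 70 = 214 + 70 = 284$)
$\frac{2468827}{3666149} + \frac{S{\left(b{\left(36 \right)},-2033 \right)}}{3427546} = \frac{2468827}{3666149} + \frac{284}{3427546} = 2468827 \cdot \frac{1}{3666149} + 284 \cdot \frac{1}{3427546} = \frac{2468827}{3666149} + \frac{142}{1713773} = \frac{4231529647429}{6282947170177}$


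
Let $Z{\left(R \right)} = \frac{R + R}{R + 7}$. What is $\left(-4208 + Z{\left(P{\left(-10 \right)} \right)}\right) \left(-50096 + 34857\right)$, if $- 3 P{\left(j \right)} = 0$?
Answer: $64125712$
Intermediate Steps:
$P{\left(j \right)} = 0$ ($P{\left(j \right)} = \left(- \frac{1}{3}\right) 0 = 0$)
$Z{\left(R \right)} = \frac{2 R}{7 + R}$
$\left(-4208 + Z{\left(P{\left(-10 \right)} \right)}\right) \left(-50096 + 34857\right) = \left(-4208 + 2 \cdot 0 \frac{1}{7 + 0}\right) \left(-50096 + 34857\right) = \left(-4208 + 2 \cdot 0 \cdot \frac{1}{7}\right) \left(-15239\right) = \left(-4208 + 0\right) \left(-15239\right) = \left(-4208\right) \left(-15239\right) = 64125712$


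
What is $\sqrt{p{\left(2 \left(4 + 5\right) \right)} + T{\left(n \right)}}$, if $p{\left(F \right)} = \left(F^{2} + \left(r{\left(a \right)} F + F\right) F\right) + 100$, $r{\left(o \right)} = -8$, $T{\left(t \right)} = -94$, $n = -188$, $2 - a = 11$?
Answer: $i \sqrt{1938} \approx 44.023 i$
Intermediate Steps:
$a = -9$ ($a = 2 - 11 = -9$)
$p{\left(F \right)} = 100 - 6 F^{2}$ ($p{\left(F \right)} = \left(F^{2} + \left(- 8 F + F\right) F\right) + 100 = \left(F^{2} + - 7 F F\right) + 100 = \left(F^{2} - 7 F^{2}\right) + 100 = - 6 F^{2} + 100 = 100 - 6 F^{2}$)
$\sqrt{p{\left(2 \left(4 + 5\right) \right)} + T{\left(n \right)}} = \sqrt{\left(100 - 6 \left(2 \left(4 + 5\right)\right)^{2}\right) - 94} = \sqrt{\left(100 - 6 \left(2 \cdot 9\right)^{2}\right) - 94} = \sqrt{\left(100 - 6 \cdot 18^{2}\right) - 94} = \sqrt{\left(100 - 1944\right) - 94} = \sqrt{-1844 - 94} = \sqrt{-1938} = i \sqrt{1938}$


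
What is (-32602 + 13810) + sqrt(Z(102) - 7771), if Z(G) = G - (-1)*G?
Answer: -18792 + I*sqrt(7567) ≈ -18792.0 + 86.989*I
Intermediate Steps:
Z(G) = 2*G (Z(G) = G + G = 2*G)
(-32602 + 13810) + sqrt(Z(102) - 7771) = (-32602 + 13810) + sqrt(2*102 - 7771) = -18792 + sqrt(204 - 7771) = -18792 + sqrt(-7567) = -18792 + I*sqrt(7567)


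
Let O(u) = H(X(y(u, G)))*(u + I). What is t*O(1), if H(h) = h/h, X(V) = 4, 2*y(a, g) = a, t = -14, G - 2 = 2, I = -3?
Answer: 28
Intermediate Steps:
G = 4 (G = 2 + 2 = 4)
y(a, g) = a/2
H(h) = 1
O(u) = -3 + u (O(u) = 1*(u - 3) = 1*(-3 + u) = -3 + u)
t*O(1) = -14*(-3 + 1) = -14*(-2) = 28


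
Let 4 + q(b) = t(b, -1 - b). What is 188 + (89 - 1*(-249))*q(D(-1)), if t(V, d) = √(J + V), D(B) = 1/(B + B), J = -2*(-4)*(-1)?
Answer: -1164 + 169*I*√34 ≈ -1164.0 + 985.43*I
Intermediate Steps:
J = -8 (J = 8*(-1) = -8)
D(B) = 1/(2*B)
t(V, d) = √(-8 + V)
q(b) = -4 + √(-8 + b)
188 + (89 - 1*(-249))*q(D(-1)) = 188 + (89 - 1*(-249))*(-4 + √(-8 + (½)/(-1))) = 188 + (89 + 249)*(-4 + √(-8 + (½)*(-1))) = 188 + 338*(-4 + √(-8 - ½)) = 188 + 338*(-4 + √(-17/2)) = 188 + 338*(-4 + I*√34/2) = 188 + (-1352 + 169*I*√34) = -1164 + 169*I*√34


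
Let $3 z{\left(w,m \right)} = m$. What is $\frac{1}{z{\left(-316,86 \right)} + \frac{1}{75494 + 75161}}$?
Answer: $\frac{451965}{12956333} \approx 0.034884$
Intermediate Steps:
$z{\left(w,m \right)} = \frac{m}{3}$
$\frac{1}{z{\left(-316,86 \right)} + \frac{1}{75494 + 75161}} = \frac{1}{\frac{1}{3} \cdot 86 + \frac{1}{75494 + 75161}} = \frac{1}{\frac{86}{3} + \frac{1}{150655}} = \frac{1}{\frac{12956333}{451965}} = \frac{451965}{12956333}$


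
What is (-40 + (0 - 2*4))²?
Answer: 2304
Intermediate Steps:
(-40 + (0 - 2*4))² = (-40 + (0 - 8))² = (-40 - 8)² = (-48)² = 2304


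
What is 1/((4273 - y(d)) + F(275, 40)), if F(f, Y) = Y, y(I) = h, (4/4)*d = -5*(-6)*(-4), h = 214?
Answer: 1/4099 ≈ 0.00024396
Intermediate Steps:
d = -120 (d = -5*(-6)*(-4) = 30*(-4) = -120)
y(I) = 214
1/((4273 - y(d)) + F(275, 40)) = 1/((4273 - 1*214) + 40) = 1/((4273 - 214) + 40) = 1/(4059 + 40) = 1/4099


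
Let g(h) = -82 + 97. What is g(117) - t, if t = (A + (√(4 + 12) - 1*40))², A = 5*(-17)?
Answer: -14626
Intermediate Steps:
A = -85
g(h) = 15
t = 14641 (t = (-85 + (√(4 + 12) - 1*40))² = (-85 + (√16 - 40))² = (-85 + (4 - 40))² = (-85 - 36)² = (-121)² = 14641)
g(117) - t = 15 - 1*14641 = 15 - 14641 = -14626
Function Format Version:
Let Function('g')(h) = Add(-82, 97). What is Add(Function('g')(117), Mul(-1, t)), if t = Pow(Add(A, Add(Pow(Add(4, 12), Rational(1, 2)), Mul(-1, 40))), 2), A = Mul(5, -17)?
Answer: -14626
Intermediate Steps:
A = -85
Function('g')(h) = 15
t = 14641 (t = Pow(Add(-85, Add(Pow(Add(4, 12), Rational(1, 2)), Mul(-1, 40))), 2) = Pow(Add(-85, Add(Pow(16, Rational(1, 2)), -40)), 2) = Pow(Add(-85, Add(4, -40)), 2) = Pow(Add(-85, -36), 2) = Pow(-121, 2) = 14641)
Add(Function('g')(117), Mul(-1, t)) = Add(15, Mul(-1, 14641)) = Add(15, -14641) = -14626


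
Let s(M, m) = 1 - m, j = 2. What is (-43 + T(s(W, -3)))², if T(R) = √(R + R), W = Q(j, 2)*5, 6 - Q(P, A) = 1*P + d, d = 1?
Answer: 1857 - 172*√2 ≈ 1613.8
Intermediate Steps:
Q(P, A) = 5 - P (Q(P, A) = 6 - (1*P + 1) = 6 - (P + 1) = 6 - (1 + P) = 6 + (-1 - P) = 5 - P)
W = 15 (W = (5 - 1*2)*5 = (5 - 2)*5 = 3*5 = 15)
T(R) = √2*√R (T(R) = √(2*R) = √2*√R)
(-43 + T(s(W, -3)))² = (-43 + √2*√(1 - 1*(-3)))² = (-43 + √2*√(1 + 3))² = (-43 + √2*√4)² = (-43 + √2*2)² = (-43 + 2*√2)²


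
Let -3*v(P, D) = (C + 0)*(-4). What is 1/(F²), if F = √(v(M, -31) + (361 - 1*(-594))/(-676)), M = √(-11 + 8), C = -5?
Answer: -2028/16385 ≈ -0.12377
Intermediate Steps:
M = I*√3 (M = √(-3) = I*√3 ≈ 1.732*I)
v(P, D) = -20/3 (v(P, D) = -(-5 + 0)*(-4)/3 = -(-5)*(-4)/3 = -⅓*20 = -20/3)
F = I*√49155/78 (F = √(-20/3 + (361 - 1*(-594))/(-676)) = √(-20/3 + (361 + 594)*(-1/676)) = √(-20/3 + 955*(-1/676)) = √(-20/3 - 955/676) = √(-16385/2028) = I*√49155/78 ≈ 2.8424*I)
1/(F²) = 1/((I*√49155/78)²) = 1/(-16385/2028) = -2028/16385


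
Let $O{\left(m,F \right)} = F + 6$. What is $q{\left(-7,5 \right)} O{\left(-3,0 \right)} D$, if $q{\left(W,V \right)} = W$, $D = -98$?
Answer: $4116$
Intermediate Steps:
$O{\left(m,F \right)} = 6 + F$
$q{\left(-7,5 \right)} O{\left(-3,0 \right)} D = - 7 \left(6 + 0\right) \left(-98\right) = \left(-7\right) 6 \left(-98\right) = \left(-42\right) \left(-98\right) = 4116$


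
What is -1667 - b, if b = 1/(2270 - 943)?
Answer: -2212110/1327 ≈ -1667.0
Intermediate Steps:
b = 1/1327 ≈ 0.00075358
-1667 - b = -1667 - 1*1/1327 = -1667 - 1/1327 = -2212110/1327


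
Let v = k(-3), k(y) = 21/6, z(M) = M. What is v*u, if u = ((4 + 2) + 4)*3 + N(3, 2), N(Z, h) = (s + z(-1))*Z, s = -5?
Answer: 42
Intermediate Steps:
k(y) = 7/2 (k(y) = 21*(1/6) = 7/2)
v = 7/2 ≈ 3.5000
N(Z, h) = -6*Z (N(Z, h) = (-5 - 1)*Z = -6*Z)
u = 12 (u = ((4 + 2) + 4)*3 - 6*3 = (6 + 4)*3 - 18 = 10*3 - 18 = 30 - 18 = 12)
v*u = (7/2)*12 = 42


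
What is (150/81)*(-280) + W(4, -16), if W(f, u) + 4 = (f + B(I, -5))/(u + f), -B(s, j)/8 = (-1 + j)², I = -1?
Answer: -13469/27 ≈ -498.85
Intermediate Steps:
B(s, j) = -8*(-1 + j)²
W(f, u) = -4 + (-288 + f)/(f + u) (W(f, u) = -4 + (f - 8*(-1 - 5)²)/(u + f) = -4 + (f - 8*(-6)²)/(f + u) = -4 + (f - 8*36)/(f + u) = -4 + (f - 288)/(f + u) = -4 + (-288 + f)/(f + u))
(150/81)*(-280) + W(4, -16) = (150/81)*(-280) + (-288 - 4*(-16) - 3*4)/(4 - 16) = (150*(1/81))*(-280) + (-288 + 64 - 12)/(-12) = (50/27)*(-280) - 1/12*(-236) = -14000/27 + 59/3 = -13469/27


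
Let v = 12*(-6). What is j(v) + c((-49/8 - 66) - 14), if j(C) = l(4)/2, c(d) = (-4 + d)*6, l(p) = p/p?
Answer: -2161/4 ≈ -540.25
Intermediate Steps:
l(p) = 1
c(d) = -24 + 6*d
v = -72
j(C) = ½ (j(C) = 1/2 = 1*(½) = ½)
j(v) + c((-49/8 - 66) - 14) = ½ + (-24 + 6*((-49/8 - 66) - 14)) = ½ + (-24 + 6*(-577/8 - 14)) = ½ + (-24 + 6*(-689/8)) = ½ + (-24 - 2067/4) = ½ - 2163/4 = -2161/4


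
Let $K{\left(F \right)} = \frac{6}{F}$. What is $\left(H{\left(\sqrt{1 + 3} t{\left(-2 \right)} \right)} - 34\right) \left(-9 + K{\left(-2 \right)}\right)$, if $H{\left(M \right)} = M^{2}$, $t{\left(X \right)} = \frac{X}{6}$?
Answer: $\frac{1208}{3} \approx 402.67$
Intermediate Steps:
$t{\left(X \right)} = \frac{X}{6}$ ($t{\left(X \right)} = X \frac{1}{6} = \frac{X}{6}$)
$\left(H{\left(\sqrt{1 + 3} t{\left(-2 \right)} \right)} - 34\right) \left(-9 + K{\left(-2 \right)}\right) = \left(\left(\sqrt{1 + 3} \cdot \frac{1}{6} \left(-2\right)\right)^{2} - 34\right) \left(-9 + \frac{6}{-2}\right) = \left(\left(\sqrt{4} \left(- \frac{1}{3}\right)\right)^{2} - 34\right) \left(-9 + 6 \left(- \frac{1}{2}\right)\right) = \left(\left(2 \left(- \frac{1}{3}\right)\right)^{2} - 34\right) \left(-9 - 3\right) = \left(\left(- \frac{2}{3}\right)^{2} - 34\right) \left(-12\right) = \left(\frac{4}{9} - 34\right) \left(-12\right) = \left(- \frac{302}{9}\right) \left(-12\right) = \frac{1208}{3}$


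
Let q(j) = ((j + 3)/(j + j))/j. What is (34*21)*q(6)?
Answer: 357/4 ≈ 89.250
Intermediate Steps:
q(j) = (3 + j)/(2*j²) (q(j) = ((3 + j)/((2*j)))/j = ((3 + j)*(1/(2*j)))/j = ((3 + j)/(2*j))/j = (3 + j)/(2*j²))
(34*21)*q(6) = (34*21)*((½)*(3 + 6)/6²) = 714*((½)*(1/36)*9) = 714*(⅛) = 357/4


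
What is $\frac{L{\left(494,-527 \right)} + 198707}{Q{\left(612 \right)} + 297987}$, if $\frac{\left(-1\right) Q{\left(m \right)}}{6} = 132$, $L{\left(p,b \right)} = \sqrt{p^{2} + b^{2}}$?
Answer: $\frac{198707}{297195} + \frac{\sqrt{521765}}{297195} \approx 0.67104$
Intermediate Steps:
$L{\left(p,b \right)} = \sqrt{b^{2} + p^{2}}$
$Q{\left(m \right)} = -792$ ($Q{\left(m \right)} = \left(-6\right) 132 = -792$)
$\frac{L{\left(494,-527 \right)} + 198707}{Q{\left(612 \right)} + 297987} = \frac{\sqrt{\left(-527\right)^{2} + 494^{2}} + 198707}{-792 + 297987} = \frac{\sqrt{277729 + 244036} + 198707}{297195} = \left(\sqrt{521765} + 198707\right) \frac{1}{297195} = \left(198707 + \sqrt{521765}\right) \frac{1}{297195} = \frac{198707}{297195} + \frac{\sqrt{521765}}{297195}$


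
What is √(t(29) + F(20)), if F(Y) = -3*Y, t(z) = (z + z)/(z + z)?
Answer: I*√59 ≈ 7.6811*I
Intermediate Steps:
t(z) = 1 (t(z) = (2*z)/((2*z)) = (2*z)*(1/(2*z)) = 1)
√(t(29) + F(20)) = √(1 - 3*20) = √(1 - 60) = √(-59) = I*√59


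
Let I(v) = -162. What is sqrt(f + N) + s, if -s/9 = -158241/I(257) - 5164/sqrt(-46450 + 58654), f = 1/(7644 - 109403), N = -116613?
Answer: -52747/6 + 2582*sqrt(339)/113 + 2*I*sqrt(301878815892353)/101759 ≈ -8370.5 + 341.49*I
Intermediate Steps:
f = -1/101759 (f = 1/(-101759) = -1/101759 ≈ -9.8271e-6)
s = -52747/6 + 2582*sqrt(339)/113 (s = -9*(-158241/(-162) - 5164/sqrt(-46450 + 58654)) = -9*(-158241*(-1/162) - 5164*sqrt(339)/2034) = -9*(52747/54 - 5164*sqrt(339)/2034) = -9*(52747/54 - 2582*sqrt(339)/1017) = -52747/6 + 2582*sqrt(339)/113 ≈ -8370.5)
sqrt(f + N) + s = sqrt(-1/101759 - 116613) + (-52747/6 + 2582*sqrt(339)/113) = sqrt(-11866422268/101759) + (-52747/6 + 2582*sqrt(339)/113) = 2*I*sqrt(301878815892353)/101759 + (-52747/6 + 2582*sqrt(339)/113) = -52747/6 + 2582*sqrt(339)/113 + 2*I*sqrt(301878815892353)/101759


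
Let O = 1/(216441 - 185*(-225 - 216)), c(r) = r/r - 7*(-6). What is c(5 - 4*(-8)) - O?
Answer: 12815117/298026 ≈ 43.000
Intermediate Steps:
c(r) = 43 (c(r) = 1 + 42 = 43)
O = 1/298026 (O = 1/(216441 - 185*(-441)) = 1/(216441 + 81585) = 1/298026 ≈ 3.3554e-6)
c(5 - 4*(-8)) - O = 43 - 1*1/298026 = 43 - 1/298026 = 12815117/298026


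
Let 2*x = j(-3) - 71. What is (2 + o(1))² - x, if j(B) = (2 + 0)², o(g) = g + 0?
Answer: 85/2 ≈ 42.500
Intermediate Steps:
o(g) = g
j(B) = 4 (j(B) = 2² = 4)
x = -67/2 (x = (4 - 71)/2 = (½)*(-67) = -67/2 ≈ -33.500)
(2 + o(1))² - x = (2 + 1)² - 1*(-67/2) = 3² + 67/2 = 9 + 67/2 = 85/2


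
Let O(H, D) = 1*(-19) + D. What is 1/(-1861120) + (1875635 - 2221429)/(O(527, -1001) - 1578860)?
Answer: 3217812747/14701731328 ≈ 0.21887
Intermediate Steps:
O(H, D) = -19 + D
1/(-1861120) + (1875635 - 2221429)/(O(527, -1001) - 1578860) = 1/(-1861120) + (1875635 - 2221429)/((-19 - 1001) - 1578860) = -1/1861120 - 345794/(-1020 - 1578860) = -1/1861120 - 345794/(-1579880) = -1/1861120 - 345794*(-1/1579880) = -1/1861120 + 172897/789940 = 3217812747/14701731328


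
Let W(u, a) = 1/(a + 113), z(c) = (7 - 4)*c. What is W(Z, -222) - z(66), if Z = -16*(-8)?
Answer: -21583/109 ≈ -198.01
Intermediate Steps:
z(c) = 3*c
Z = 128
W(u, a) = 1/(113 + a)
W(Z, -222) - z(66) = 1/(113 - 222) - 3*66 = 1/(-109) - 1*198 = -1/109 - 198 = -21583/109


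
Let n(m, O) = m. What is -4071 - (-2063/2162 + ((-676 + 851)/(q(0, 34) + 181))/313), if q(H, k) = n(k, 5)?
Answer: -118431725171/29098358 ≈ -4070.0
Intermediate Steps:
q(H, k) = k
-4071 - (-2063/2162 + ((-676 + 851)/(q(0, 34) + 181))/313) = -4071 - (-2063/2162 + ((-676 + 851)/(34 + 181))/313) = -4071 - (-2063*1/2162 + (175/215)*(1/313)) = -4071 - (-2063/2162 + (175*(1/215))*(1/313)) = -4071 - (-2063/2162 + (35/43)*(1/313)) = -4071 - (-2063/2162 + 35/13459) = -4071 - 1*(-27690247/29098358) = -4071 + 27690247/29098358 = -118431725171/29098358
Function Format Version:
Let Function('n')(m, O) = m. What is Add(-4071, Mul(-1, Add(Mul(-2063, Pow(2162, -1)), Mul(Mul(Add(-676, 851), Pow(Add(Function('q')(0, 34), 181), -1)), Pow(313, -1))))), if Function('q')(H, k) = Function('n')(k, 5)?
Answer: Rational(-118431725171, 29098358) ≈ -4070.0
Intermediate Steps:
Function('q')(H, k) = k
Add(-4071, Mul(-1, Add(Mul(-2063, Pow(2162, -1)), Mul(Mul(Add(-676, 851), Pow(Add(Function('q')(0, 34), 181), -1)), Pow(313, -1))))) = Add(-4071, Mul(-1, Add(Mul(-2063, Pow(2162, -1)), Mul(Mul(Add(-676, 851), Pow(Add(34, 181), -1)), Pow(313, -1))))) = Add(-4071, Mul(-1, Add(Mul(-2063, Rational(1, 2162)), Mul(Mul(175, Pow(215, -1)), Rational(1, 313))))) = Add(-4071, Mul(-1, Add(Rational(-2063, 2162), Mul(Mul(175, Rational(1, 215)), Rational(1, 313))))) = Add(-4071, Mul(-1, Add(Rational(-2063, 2162), Mul(Rational(35, 43), Rational(1, 313))))) = Add(-4071, Mul(-1, Add(Rational(-2063, 2162), Rational(35, 13459)))) = Add(-4071, Mul(-1, Rational(-27690247, 29098358))) = Add(-4071, Rational(27690247, 29098358)) = Rational(-118431725171, 29098358)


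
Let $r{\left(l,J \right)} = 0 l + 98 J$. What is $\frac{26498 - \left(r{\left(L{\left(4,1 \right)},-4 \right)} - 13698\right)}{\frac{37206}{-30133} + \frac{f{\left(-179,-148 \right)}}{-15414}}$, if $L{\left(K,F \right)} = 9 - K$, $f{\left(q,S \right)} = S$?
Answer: $- \frac{2356488859557}{71129200} \approx -33130.0$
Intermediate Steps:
$r{\left(l,J \right)} = 98 J$ ($r{\left(l,J \right)} = 0 + 98 J = 98 J$)
$\frac{26498 - \left(r{\left(L{\left(4,1 \right)},-4 \right)} - 13698\right)}{\frac{37206}{-30133} + \frac{f{\left(-179,-148 \right)}}{-15414}} = \frac{26498 - \left(98 \left(-4\right) - 13698\right)}{\frac{37206}{-30133} - \frac{148}{-15414}} = \frac{26498 - \left(-392 - 13698\right)}{37206 \left(- \frac{1}{30133}\right) - - \frac{74}{7707}} = \frac{26498 - -14090}{- \frac{37206}{30133} + \frac{74}{7707}} = \frac{26498 + 14090}{- \frac{284516800}{232235031}} = 40588 \left(- \frac{232235031}{284516800}\right) = - \frac{2356488859557}{71129200}$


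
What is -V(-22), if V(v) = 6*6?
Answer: -36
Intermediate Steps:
V(v) = 36
-V(-22) = -1*36 = -36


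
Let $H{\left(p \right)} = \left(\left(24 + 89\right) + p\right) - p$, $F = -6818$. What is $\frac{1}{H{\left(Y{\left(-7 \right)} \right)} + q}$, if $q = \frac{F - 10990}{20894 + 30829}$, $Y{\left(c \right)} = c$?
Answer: $\frac{2463}{277471} \approx 0.0088766$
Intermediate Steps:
$H{\left(p \right)} = 113$ ($H{\left(p \right)} = \left(113 + p\right) - p = 113$)
$q = - \frac{848}{2463}$ ($q = \frac{-6818 - 10990}{20894 + 30829} = - \frac{17808}{51723} = \left(-17808\right) \frac{1}{51723} = - \frac{848}{2463} \approx -0.3443$)
$\frac{1}{H{\left(Y{\left(-7 \right)} \right)} + q} = \frac{1}{113 - \frac{848}{2463}} = \frac{1}{\frac{277471}{2463}} = \frac{2463}{277471}$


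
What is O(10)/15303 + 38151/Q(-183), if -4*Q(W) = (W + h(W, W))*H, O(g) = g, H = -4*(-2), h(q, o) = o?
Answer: 194610691/3733932 ≈ 52.120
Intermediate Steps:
H = 8
Q(W) = -4*W (Q(W) = -(W + W)*8/4 = -2*W*8/4 = -4*W)
O(10)/15303 + 38151/Q(-183) = 10/15303 + 38151/((-4*(-183))) = 10*(1/15303) + 38151/732 = 10/15303 + 38151*(1/732) = 10/15303 + 12717/244 = 194610691/3733932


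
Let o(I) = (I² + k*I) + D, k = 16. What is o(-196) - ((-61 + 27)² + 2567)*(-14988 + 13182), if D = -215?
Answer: 6758803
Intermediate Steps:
o(I) = -215 + I² + 16*I (o(I) = (I² + 16*I) - 215 = -215 + I² + 16*I)
o(-196) - ((-61 + 27)² + 2567)*(-14988 + 13182) = (-215 + (-196)² + 16*(-196)) - ((-61 + 27)² + 2567)*(-14988 + 13182) = (-215 + 38416 - 3136) - ((-34)² + 2567)*(-1806) = 35065 - (1156 + 2567)*(-1806) = 35065 - 3723*(-1806) = 35065 - 1*(-6723738) = 35065 + 6723738 = 6758803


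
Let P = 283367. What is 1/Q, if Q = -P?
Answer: -1/283367 ≈ -3.5290e-6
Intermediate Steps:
Q = -283367 (Q = -1*283367 = -283367)
1/Q = 1/(-283367) = -1/283367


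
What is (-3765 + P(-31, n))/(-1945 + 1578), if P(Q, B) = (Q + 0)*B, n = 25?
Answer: 4540/367 ≈ 12.371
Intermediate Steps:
P(Q, B) = B*Q (P(Q, B) = Q*B = B*Q)
(-3765 + P(-31, n))/(-1945 + 1578) = (-3765 + 25*(-31))/(-1945 + 1578) = (-3765 - 775)/(-367) = -4540*(-1/367) = 4540/367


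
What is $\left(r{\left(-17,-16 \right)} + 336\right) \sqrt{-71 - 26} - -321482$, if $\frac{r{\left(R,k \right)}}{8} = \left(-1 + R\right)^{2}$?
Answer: $321482 + 2928 i \sqrt{97} \approx 3.2148 \cdot 10^{5} + 28837.0 i$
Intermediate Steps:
$r{\left(R,k \right)} = 8 \left(-1 + R\right)^{2}$
$\left(r{\left(-17,-16 \right)} + 336\right) \sqrt{-71 - 26} - -321482 = \left(8 \left(-1 - 17\right)^{2} + 336\right) \sqrt{-71 - 26} - -321482 = \left(8 \left(-18\right)^{2} + 336\right) \sqrt{-97} + 321482 = \left(8 \cdot 324 + 336\right) i \sqrt{97} + 321482 = \left(2592 + 336\right) i \sqrt{97} + 321482 = 2928 i \sqrt{97} + 321482 = 321482 + 2928 i \sqrt{97}$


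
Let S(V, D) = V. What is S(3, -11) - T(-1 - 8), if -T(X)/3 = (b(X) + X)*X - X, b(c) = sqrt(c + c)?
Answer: 273 - 81*I*sqrt(2) ≈ 273.0 - 114.55*I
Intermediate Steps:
b(c) = sqrt(2)*sqrt(c) (b(c) = sqrt(2*c) = sqrt(2)*sqrt(c))
T(X) = 3*X - 3*X*(X + sqrt(2)*sqrt(X)) (T(X) = -3*((sqrt(2)*sqrt(X) + X)*X - X) = -3*((X + sqrt(2)*sqrt(X))*X - X) = -3*(X*(X + sqrt(2)*sqrt(X)) - X) = -3*(-X + X*(X + sqrt(2)*sqrt(X))) = 3*X - 3*X*(X + sqrt(2)*sqrt(X)))
S(3, -11) - T(-1 - 8) = 3 - (-3*(-1 - 8)**2 + 3*(-1 - 8) - 3*sqrt(2)*(-1 - 8)**(3/2)) = 3 - (-3*(-9)**2 + 3*(-9) - 3*sqrt(2)*(-9)**(3/2)) = 3 - (-3*81 - 27 - 3*sqrt(2)*(-27*I)) = 3 - (-243 - 27 + 81*I*sqrt(2)) = 3 - (-270 + 81*I*sqrt(2)) = 3 + (270 - 81*I*sqrt(2)) = 273 - 81*I*sqrt(2)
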